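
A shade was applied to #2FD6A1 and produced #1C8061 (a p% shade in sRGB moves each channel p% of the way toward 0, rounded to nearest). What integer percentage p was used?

40%

#2FD6A1 is rgb(47, 214, 161); #1C8061 is rgb(28, 128, 97).
On the G channel (widest range): 128 ≈ 214 + (p/100)(0 − 214), so p ≈ 100×(128 − 214)/(0 − 214) = -8600/-214 = 40.19.
p = 40 reproduces all three channels after rounding.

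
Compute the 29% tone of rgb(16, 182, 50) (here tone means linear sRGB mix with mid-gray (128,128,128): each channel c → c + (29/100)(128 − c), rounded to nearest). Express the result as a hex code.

Lerp each channel 29% toward 128:
  R: 16 + 32.48 = 48.48 → 48
  G: 182 + 0.29×(128−182) = 182 − 15.66 = 166.34 → 166
  B: 50 + 22.62 = 72.62 → 73
rgb(48, 166, 73) = #30a649.

#30a649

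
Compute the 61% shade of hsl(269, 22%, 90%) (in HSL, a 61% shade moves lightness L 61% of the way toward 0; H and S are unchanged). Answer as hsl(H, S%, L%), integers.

L moves 61% from 90 toward 0: 90 − 54.9 = 35.1 → 35.
H and S are unchanged.

hsl(269, 22%, 35%)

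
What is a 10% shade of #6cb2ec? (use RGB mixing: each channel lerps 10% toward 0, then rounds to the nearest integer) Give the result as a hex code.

#6cb2ec is rgb(108, 178, 236).
Lerp each channel 10% toward 0:
  R: 108 − 10.8 = 97.2 → 97
  G: 178 + 0.1×(0−178) = 178 − 17.8 = 160.2 → 160
  B: 236 − 23.6 = 212.4 → 212
rgb(97, 160, 212) = #61a0d4.

#61a0d4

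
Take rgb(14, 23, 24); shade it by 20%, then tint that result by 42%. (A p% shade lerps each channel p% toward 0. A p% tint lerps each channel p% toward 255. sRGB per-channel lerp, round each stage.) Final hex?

#717676

A 20% shade moves each channel 20% toward 0:
  R: 14 + 0.2×(0−14) = 14 − 2.8 = 11.2 → 11
  G: 23 + 0.2×(0−23) = 23 − 4.6 = 18.4 → 18
  B: 24 + 0.2×(0−24) = 24 − 4.8 = 19.2 → 19
After the shade: rgb(11, 18, 19) = #0B1213.
Per channel, c → c + 0.42(255 − c):
  R: 11 + 102.48 = 113.48 → 113
  G: 18 + 99.54 = 117.54 → 118
  B: 19 + 0.42×(255−19) = 19 + 99.12 = 118.12 → 118
rgb(113, 118, 118) = #717676.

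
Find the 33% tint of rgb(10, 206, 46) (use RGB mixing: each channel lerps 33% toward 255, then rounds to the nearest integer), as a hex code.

Lerp each channel 33% toward 255:
  R: 10 + 80.85 = 90.85 → 91
  G: 206 + 0.33×(255−206) = 206 + 16.17 = 222.17 → 222
  B: 46 + 0.33×(255−46) = 46 + 68.97 = 114.97 → 115
rgb(91, 222, 115) = #5bde73.

#5bde73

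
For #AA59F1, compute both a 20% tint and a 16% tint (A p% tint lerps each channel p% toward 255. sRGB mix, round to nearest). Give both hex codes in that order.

#AA59F1 is rgb(170, 89, 241).
20% tint:
  R: 170 + 0.2×(255−170) = 170 + 17 = 187 → 187
  G: 89 + 33.2 = 122.2 → 122
  B: 241 + 2.8 = 243.8 → 244
  → #BB7AF4
16% tint:
  R: 170 + 13.6 = 183.6 → 184
  G: 89 + 0.16×(255−89) = 89 + 26.56 = 115.56 → 116
  B: 241 + 0.16×(255−241) = 241 + 2.24 = 243.24 → 243
  → #B874F3

#BB7AF4, #B874F3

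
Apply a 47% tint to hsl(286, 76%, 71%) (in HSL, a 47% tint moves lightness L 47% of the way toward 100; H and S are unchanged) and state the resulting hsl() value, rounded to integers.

hsl(286, 76%, 85%)

L moves 47% from 71 toward 100: 71 + 13.63 = 84.63 → 85.
H and S are unchanged.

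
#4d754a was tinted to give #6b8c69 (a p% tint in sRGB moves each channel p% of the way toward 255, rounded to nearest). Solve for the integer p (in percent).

#4d754a is rgb(77, 117, 74); #6b8c69 is rgb(107, 140, 105).
On the B channel (widest range): 105 ≈ 74 + (p/100)(255 − 74), so p ≈ 100×(105 − 74)/(255 − 74) = 3100/181 = 17.13.
p = 17 reproduces all three channels after rounding.

17%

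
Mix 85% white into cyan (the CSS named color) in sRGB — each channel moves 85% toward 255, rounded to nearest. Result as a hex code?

#D9FFFF

CSS cyan is rgb(0, 255, 255).
Per channel, c → c + 0.85(255 − c):
  R: 0 + 0.85×(255−0) = 0 + 216.75 = 216.75 → 217
  G: 255 + 0.85×(255−255) = 255 + 0 = 255 → 255
  B: 255 + 0.85×(255−255) = 255 + 0 = 255 → 255
rgb(217, 255, 255) = #D9FFFF.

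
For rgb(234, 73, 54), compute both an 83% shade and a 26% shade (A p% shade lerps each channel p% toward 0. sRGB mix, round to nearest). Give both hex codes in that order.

#280c09, #ad3628

83% shade:
  R: 234 + 0.83×(0−234) = 234 − 194.22 = 39.78 → 40
  G: 73 + 0.83×(0−73) = 73 − 60.59 = 12.41 → 12
  B: 54 + 0.83×(0−54) = 54 − 44.82 = 9.18 → 9
  → #280c09
26% shade:
  R: 234 + 0.26×(0−234) = 234 − 60.84 = 173.16 → 173
  G: 73 − 18.98 = 54.02 → 54
  B: 54 − 14.04 = 39.96 → 40
  → #ad3628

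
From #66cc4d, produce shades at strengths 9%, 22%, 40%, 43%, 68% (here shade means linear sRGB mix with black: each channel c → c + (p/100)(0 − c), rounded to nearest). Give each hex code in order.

#66cc4d is rgb(102, 204, 77).
9%: (102 − 9.18 = 92.82→93, 204 − 18.36 = 185.64→186, 77 − 6.93 = 70.07→70) → #5dba46
22%: (102 − 22.44 = 79.56→80, 204 − 44.88 = 159.12→159, 77 − 16.94 = 60.06→60) → #509f3c
40%: (102 − 40.8 = 61.2→61, 204 − 81.6 = 122.4→122, 77 − 30.8 = 46.2→46) → #3d7a2e
43%: (102 − 43.86 = 58.14→58, 204 − 87.72 = 116.28→116, 77 − 33.11 = 43.89→44) → #3a742c
68%: (102 − 69.36 = 32.64→33, 204 − 138.72 = 65.28→65, 77 − 52.36 = 24.64→25) → #214119

#5dba46, #509f3c, #3d7a2e, #3a742c, #214119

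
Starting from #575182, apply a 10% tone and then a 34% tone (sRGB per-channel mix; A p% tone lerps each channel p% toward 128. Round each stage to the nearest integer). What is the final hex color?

#575182 is rgb(87, 81, 130).
A 10% tone moves each channel 10% toward 128:
  R: 87 + 4.1 = 91.1 → 91
  G: 81 + 4.7 = 85.7 → 86
  B: 130 + 0.1×(128−130) = 130 − 0.2 = 129.8 → 130
After the tone: rgb(91, 86, 130) = #5b5682.
Lerp each channel 34% toward 128:
  R: 91 + 0.34×(128−91) = 91 + 12.58 = 103.58 → 104
  G: 86 + 14.28 = 100.28 → 100
  B: 130 + 0.34×(128−130) = 130 − 0.68 = 129.32 → 129
rgb(104, 100, 129) = #686481.

#686481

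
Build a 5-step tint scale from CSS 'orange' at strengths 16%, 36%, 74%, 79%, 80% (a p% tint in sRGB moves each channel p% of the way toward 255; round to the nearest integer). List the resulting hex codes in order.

#ffb329, #ffc55c, #ffe8bd, #ffecc9, #ffedcc

CSS orange is rgb(255, 165, 0).
16%: (255→255, 165 + 14.4 = 179.4→179, 0 + 40.8 = 40.8→41) → #ffb329
36%: (255→255, 165 + 32.4 = 197.4→197, 0 + 91.8 = 91.8→92) → #ffc55c
74%: (255→255, 165 + 66.6 = 231.6→232, 0 + 188.7 = 188.7→189) → #ffe8bd
79%: (255→255, 165 + 71.1 = 236.1→236, 0 + 201.45 = 201.45→201) → #ffecc9
80%: (255→255, 165 + 72 = 237→237, 0 + 204 = 204→204) → #ffedcc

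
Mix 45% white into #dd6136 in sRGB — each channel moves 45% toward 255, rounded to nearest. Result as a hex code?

#eca890

#dd6136 is rgb(221, 97, 54).
A 45% tint moves each channel 45% toward 255:
  R: 221 + 15.3 = 236.3 → 236
  G: 97 + 71.1 = 168.1 → 168
  B: 54 + 0.45×(255−54) = 54 + 90.45 = 144.45 → 144
rgb(236, 168, 144) = #eca890.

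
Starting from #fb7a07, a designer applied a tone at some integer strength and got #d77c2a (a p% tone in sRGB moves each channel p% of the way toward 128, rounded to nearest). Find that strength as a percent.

29%

#fb7a07 is rgb(251, 122, 7); #d77c2a is rgb(215, 124, 42).
On the R channel (widest range): 215 ≈ 251 + (p/100)(128 − 251), so p ≈ 100×(215 − 251)/(128 − 251) = -3600/-123 = 29.27.
p = 29 reproduces all three channels after rounding.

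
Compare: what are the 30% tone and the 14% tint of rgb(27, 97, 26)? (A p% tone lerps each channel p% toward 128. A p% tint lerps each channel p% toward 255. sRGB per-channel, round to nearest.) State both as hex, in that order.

30% tone:
  R: 27 + 30.3 = 57.3 → 57
  G: 97 + 0.3×(128−97) = 97 + 9.3 = 106.3 → 106
  B: 26 + 0.3×(128−26) = 26 + 30.6 = 56.6 → 57
  → #396a39
14% tint:
  R: 27 + 0.14×(255−27) = 27 + 31.92 = 58.92 → 59
  G: 97 + 22.12 = 119.12 → 119
  B: 26 + 0.14×(255−26) = 26 + 32.06 = 58.06 → 58
  → #3b773a

#396a39, #3b773a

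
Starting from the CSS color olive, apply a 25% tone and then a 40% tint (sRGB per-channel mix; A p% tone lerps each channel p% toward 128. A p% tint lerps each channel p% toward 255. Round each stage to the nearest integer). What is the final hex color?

#B3B379

CSS olive is rgb(128, 128, 0).
A 25% tone moves each channel 25% toward 128:
  R: 128 + 0.25×(128−128) = 128 + 0 = 128 → 128
  G: 128 + 0 = 128 → 128
  B: 0 + 32 = 32 → 32
After the tone: rgb(128, 128, 32) = #808020.
Lerp each channel 40% toward 255:
  R: 128 + 0.4×(255−128) = 128 + 50.8 = 178.8 → 179
  G: 128 + 0.4×(255−128) = 128 + 50.8 = 178.8 → 179
  B: 32 + 0.4×(255−32) = 32 + 89.2 = 121.2 → 121
rgb(179, 179, 121) = #B3B379.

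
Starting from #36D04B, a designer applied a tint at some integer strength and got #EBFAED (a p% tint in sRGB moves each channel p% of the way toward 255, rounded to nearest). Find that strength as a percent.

#36D04B is rgb(54, 208, 75); #EBFAED is rgb(235, 250, 237).
On the R channel (widest range): 235 ≈ 54 + (p/100)(255 − 54), so p ≈ 100×(235 − 54)/(255 − 54) = 18100/201 = 90.05.
p = 90 reproduces all three channels after rounding.

90%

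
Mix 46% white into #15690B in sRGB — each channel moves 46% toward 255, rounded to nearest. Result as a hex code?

#15690B is rgb(21, 105, 11).
Per channel, c → c + 0.46(255 − c):
  R: 21 + 107.64 = 128.64 → 129
  G: 105 + 69 = 174 → 174
  B: 11 + 0.46×(255−11) = 11 + 112.24 = 123.24 → 123
rgb(129, 174, 123) = #81AE7B.

#81AE7B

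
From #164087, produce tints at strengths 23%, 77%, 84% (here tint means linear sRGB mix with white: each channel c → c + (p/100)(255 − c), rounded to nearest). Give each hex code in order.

#164087 is rgb(22, 64, 135).
23%: (22 + 53.59 = 75.59→76, 64 + 43.93 = 107.93→108, 135 + 27.6 = 162.6→163) → #4c6ca3
77%: (22 + 179.41 = 201.41→201, 64 + 147.07 = 211.07→211, 135 + 92.4 = 227.4→227) → #c9d3e3
84%: (22 + 195.72 = 217.72→218, 64 + 160.44 = 224.44→224, 135 + 100.8 = 235.8→236) → #dae0ec

#4c6ca3, #c9d3e3, #dae0ec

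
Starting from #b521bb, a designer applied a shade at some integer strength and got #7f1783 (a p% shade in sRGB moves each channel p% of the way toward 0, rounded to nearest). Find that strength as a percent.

#b521bb is rgb(181, 33, 187); #7f1783 is rgb(127, 23, 131).
On the B channel (widest range): 131 ≈ 187 + (p/100)(0 − 187), so p ≈ 100×(131 − 187)/(0 − 187) = -5600/-187 = 29.95.
p = 30 reproduces all three channels after rounding.

30%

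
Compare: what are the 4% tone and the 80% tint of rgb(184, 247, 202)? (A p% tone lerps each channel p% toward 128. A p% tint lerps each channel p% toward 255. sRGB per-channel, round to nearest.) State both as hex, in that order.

#b6f2c7, #f1fdf4

4% tone:
  R: 184 + 0.04×(128−184) = 184 − 2.24 = 181.76 → 182
  G: 247 − 4.76 = 242.24 → 242
  B: 202 + 0.04×(128−202) = 202 − 2.96 = 199.04 → 199
  → #b6f2c7
80% tint:
  R: 184 + 0.8×(255−184) = 184 + 56.8 = 240.8 → 241
  G: 247 + 0.8×(255−247) = 247 + 6.4 = 253.4 → 253
  B: 202 + 0.8×(255−202) = 202 + 42.4 = 244.4 → 244
  → #f1fdf4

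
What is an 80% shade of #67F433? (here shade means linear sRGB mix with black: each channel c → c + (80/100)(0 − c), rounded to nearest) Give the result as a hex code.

#67F433 is rgb(103, 244, 51).
An 80% shade moves each channel 80% toward 0:
  R: 103 + 0.8×(0−103) = 103 − 82.4 = 20.6 → 21
  G: 244 − 195.2 = 48.8 → 49
  B: 51 − 40.8 = 10.2 → 10
rgb(21, 49, 10) = #15310A.

#15310A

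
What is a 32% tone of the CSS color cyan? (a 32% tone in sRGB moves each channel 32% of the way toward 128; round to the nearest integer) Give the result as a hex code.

CSS cyan is rgb(0, 255, 255).
Lerp each channel 32% toward 128:
  R: 0 + 40.96 = 40.96 → 41
  G: 255 − 40.64 = 214.36 → 214
  B: 255 − 40.64 = 214.36 → 214
rgb(41, 214, 214) = #29D6D6.

#29D6D6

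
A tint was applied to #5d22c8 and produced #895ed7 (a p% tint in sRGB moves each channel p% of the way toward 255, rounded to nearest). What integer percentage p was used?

27%

#5d22c8 is rgb(93, 34, 200); #895ed7 is rgb(137, 94, 215).
On the G channel (widest range): 94 ≈ 34 + (p/100)(255 − 34), so p ≈ 100×(94 − 34)/(255 − 34) = 6000/221 = 27.15.
p = 27 reproduces all three channels after rounding.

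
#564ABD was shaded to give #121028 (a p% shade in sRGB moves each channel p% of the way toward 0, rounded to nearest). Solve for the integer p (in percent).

#564ABD is rgb(86, 74, 189); #121028 is rgb(18, 16, 40).
On the B channel (widest range): 40 ≈ 189 + (p/100)(0 − 189), so p ≈ 100×(40 − 189)/(0 − 189) = -14900/-189 = 78.84.
p = 79 reproduces all three channels after rounding.

79%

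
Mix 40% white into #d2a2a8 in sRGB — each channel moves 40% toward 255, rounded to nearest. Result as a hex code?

#e4c7cb

#d2a2a8 is rgb(210, 162, 168).
A 40% tint moves each channel 40% toward 255:
  R: 210 + 18 = 228 → 228
  G: 162 + 0.4×(255−162) = 162 + 37.2 = 199.2 → 199
  B: 168 + 34.8 = 202.8 → 203
rgb(228, 199, 203) = #e4c7cb.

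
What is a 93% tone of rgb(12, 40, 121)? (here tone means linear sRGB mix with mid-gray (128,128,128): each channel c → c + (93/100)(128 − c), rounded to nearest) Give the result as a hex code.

#787a80

Lerp each channel 93% toward 128:
  R: 12 + 0.93×(128−12) = 12 + 107.88 = 119.88 → 120
  G: 40 + 0.93×(128−40) = 40 + 81.84 = 121.84 → 122
  B: 121 + 6.51 = 127.51 → 128
rgb(120, 122, 128) = #787a80.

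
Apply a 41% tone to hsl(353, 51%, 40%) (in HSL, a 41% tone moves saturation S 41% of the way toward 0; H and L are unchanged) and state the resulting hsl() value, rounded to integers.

hsl(353, 30%, 40%)

S moves 41% from 51 toward 0: 51 − 20.91 = 30.09 → 30.
H and L are unchanged.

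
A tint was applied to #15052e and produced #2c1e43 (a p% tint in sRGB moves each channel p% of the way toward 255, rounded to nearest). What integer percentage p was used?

10%

#15052e is rgb(21, 5, 46); #2c1e43 is rgb(44, 30, 67).
On the G channel (widest range): 30 ≈ 5 + (p/100)(255 − 5), so p ≈ 100×(30 − 5)/(255 − 5) = 2500/250 = 10.00.
p = 10 reproduces all three channels after rounding.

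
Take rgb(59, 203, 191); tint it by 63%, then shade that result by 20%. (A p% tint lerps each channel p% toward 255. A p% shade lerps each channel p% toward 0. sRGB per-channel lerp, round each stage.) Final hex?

Per channel, c → c + 0.63(255 − c):
  R: 59 + 0.63×(255−59) = 59 + 123.48 = 182.48 → 182
  G: 203 + 32.76 = 235.76 → 236
  B: 191 + 40.32 = 231.32 → 231
After the tint: rgb(182, 236, 231) = #b6ece7.
Lerp each channel 20% toward 0:
  R: 182 − 36.4 = 145.6 → 146
  G: 236 − 47.2 = 188.8 → 189
  B: 231 + 0.2×(0−231) = 231 − 46.2 = 184.8 → 185
rgb(146, 189, 185) = #92bdb9.

#92bdb9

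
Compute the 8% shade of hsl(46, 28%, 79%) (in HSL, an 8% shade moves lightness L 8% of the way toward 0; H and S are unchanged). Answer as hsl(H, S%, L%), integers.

hsl(46, 28%, 73%)

L moves 8% from 79 toward 0: 79 − 6.32 = 72.68 → 73.
H and S are unchanged.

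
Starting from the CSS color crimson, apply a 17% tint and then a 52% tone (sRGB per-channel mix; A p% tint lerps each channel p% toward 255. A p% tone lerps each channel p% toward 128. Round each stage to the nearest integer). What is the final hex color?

CSS crimson is rgb(220, 20, 60).
A 17% tint moves each channel 17% toward 255:
  R: 220 + 0.17×(255−220) = 220 + 5.95 = 225.95 → 226
  G: 20 + 0.17×(255−20) = 20 + 39.95 = 59.95 → 60
  B: 60 + 0.17×(255−60) = 60 + 33.15 = 93.15 → 93
After the tint: rgb(226, 60, 93) = #E23C5D.
Per channel, c → c + 0.52(128 − c):
  R: 226 + 0.52×(128−226) = 226 − 50.96 = 175.04 → 175
  G: 60 + 0.52×(128−60) = 60 + 35.36 = 95.36 → 95
  B: 93 + 18.2 = 111.2 → 111
rgb(175, 95, 111) = #AF5F6F.

#AF5F6F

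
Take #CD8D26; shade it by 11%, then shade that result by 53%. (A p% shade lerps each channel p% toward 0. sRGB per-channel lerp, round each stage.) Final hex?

#563B10

#CD8D26 is rgb(205, 141, 38).
Lerp each channel 11% toward 0:
  R: 205 − 22.55 = 182.45 → 182
  G: 141 − 15.51 = 125.49 → 125
  B: 38 + 0.11×(0−38) = 38 − 4.18 = 33.82 → 34
After the shade: rgb(182, 125, 34) = #B67D22.
Lerp each channel 53% toward 0:
  R: 182 − 96.46 = 85.54 → 86
  G: 125 − 66.25 = 58.75 → 59
  B: 34 − 18.02 = 15.98 → 16
rgb(86, 59, 16) = #563B10.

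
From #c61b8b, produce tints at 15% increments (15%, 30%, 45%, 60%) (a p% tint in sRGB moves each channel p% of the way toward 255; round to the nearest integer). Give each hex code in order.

#c61b8b is rgb(198, 27, 139).
15%: (198 + 8.55 = 206.55→207, 27 + 34.2 = 61.2→61, 139 + 17.4 = 156.4→156) → #cf3d9c
30%: (198 + 17.1 = 215.1→215, 27 + 68.4 = 95.4→95, 139 + 34.8 = 173.8→174) → #d75fae
45%: (198 + 25.65 = 223.65→224, 27 + 102.6 = 129.6→130, 139 + 52.2 = 191.2→191) → #e082bf
60%: (198 + 34.2 = 232.2→232, 27 + 136.8 = 163.8→164, 139 + 69.6 = 208.6→209) → #e8a4d1

#cf3d9c, #d75fae, #e082bf, #e8a4d1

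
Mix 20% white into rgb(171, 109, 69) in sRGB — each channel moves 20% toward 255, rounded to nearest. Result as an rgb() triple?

Lerp each channel 20% toward 255:
  R: 171 + 0.2×(255−171) = 171 + 16.8 = 187.8 → 188
  G: 109 + 0.2×(255−109) = 109 + 29.2 = 138.2 → 138
  B: 69 + 0.2×(255−69) = 69 + 37.2 = 106.2 → 106

rgb(188, 138, 106)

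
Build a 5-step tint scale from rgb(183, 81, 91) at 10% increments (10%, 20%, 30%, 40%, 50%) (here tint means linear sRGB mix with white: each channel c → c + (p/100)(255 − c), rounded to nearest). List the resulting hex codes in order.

10%: (183 + 7.2 = 190.2→190, 81 + 17.4 = 98.4→98, 91 + 16.4 = 107.4→107) → #be626b
20%: (183 + 14.4 = 197.4→197, 81 + 34.8 = 115.8→116, 91 + 32.8 = 123.8→124) → #c5747c
30%: (183 + 21.6 = 204.6→205, 81 + 52.2 = 133.2→133, 91 + 49.2 = 140.2→140) → #cd858c
40%: (183 + 28.8 = 211.8→212, 81 + 69.6 = 150.6→151, 91 + 65.6 = 156.6→157) → #d4979d
50%: (183 + 36 = 219→219, 81 + 87 = 168→168, 91 + 82 = 173→173) → #dba8ad

#be626b, #c5747c, #cd858c, #d4979d, #dba8ad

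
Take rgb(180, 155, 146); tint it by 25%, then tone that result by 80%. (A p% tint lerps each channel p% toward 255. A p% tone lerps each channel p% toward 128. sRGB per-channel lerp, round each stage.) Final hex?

#8E8A89

Per channel, c → c + 0.25(255 − c):
  R: 180 + 0.25×(255−180) = 180 + 18.75 = 198.75 → 199
  G: 155 + 25 = 180 → 180
  B: 146 + 0.25×(255−146) = 146 + 27.25 = 173.25 → 173
After the tint: rgb(199, 180, 173) = #C7B4AD.
Per channel, c → c + 0.8(128 − c):
  R: 199 + 0.8×(128−199) = 199 − 56.8 = 142.2 → 142
  G: 180 + 0.8×(128−180) = 180 − 41.6 = 138.4 → 138
  B: 173 − 36 = 137 → 137
rgb(142, 138, 137) = #8E8A89.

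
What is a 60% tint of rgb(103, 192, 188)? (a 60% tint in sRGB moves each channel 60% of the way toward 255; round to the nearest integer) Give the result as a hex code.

#C2E6E4

Lerp each channel 60% toward 255:
  R: 103 + 0.6×(255−103) = 103 + 91.2 = 194.2 → 194
  G: 192 + 37.8 = 229.8 → 230
  B: 188 + 0.6×(255−188) = 188 + 40.2 = 228.2 → 228
rgb(194, 230, 228) = #C2E6E4.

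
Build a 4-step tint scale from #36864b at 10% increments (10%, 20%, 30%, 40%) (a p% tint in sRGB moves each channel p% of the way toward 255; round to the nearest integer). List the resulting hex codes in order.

#4a925d, #5e9e6f, #72aa81, #86b693

#36864b is rgb(54, 134, 75).
10%: (54 + 20.1 = 74.1→74, 134 + 12.1 = 146.1→146, 75 + 18 = 93→93) → #4a925d
20%: (54 + 40.2 = 94.2→94, 134 + 24.2 = 158.2→158, 75 + 36 = 111→111) → #5e9e6f
30%: (54 + 60.3 = 114.3→114, 134 + 36.3 = 170.3→170, 75 + 54 = 129→129) → #72aa81
40%: (54 + 80.4 = 134.4→134, 134 + 48.4 = 182.4→182, 75 + 72 = 147→147) → #86b693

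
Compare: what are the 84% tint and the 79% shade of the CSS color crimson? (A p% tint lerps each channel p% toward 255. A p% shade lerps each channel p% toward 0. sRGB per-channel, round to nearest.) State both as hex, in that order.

#F9D9E0, #2E040D

CSS crimson is rgb(220, 20, 60).
84% tint:
  R: 220 + 29.4 = 249.4 → 249
  G: 20 + 197.4 = 217.4 → 217
  B: 60 + 0.84×(255−60) = 60 + 163.8 = 223.8 → 224
  → #F9D9E0
79% shade:
  R: 220 + 0.79×(0−220) = 220 − 173.8 = 46.2 → 46
  G: 20 − 15.8 = 4.2 → 4
  B: 60 + 0.79×(0−60) = 60 − 47.4 = 12.6 → 13
  → #2E040D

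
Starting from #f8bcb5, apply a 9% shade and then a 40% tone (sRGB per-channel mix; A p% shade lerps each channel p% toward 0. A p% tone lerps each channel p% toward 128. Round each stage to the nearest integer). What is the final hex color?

#bb9a96

#f8bcb5 is rgb(248, 188, 181).
Lerp each channel 9% toward 0:
  R: 248 + 0.09×(0−248) = 248 − 22.32 = 225.68 → 226
  G: 188 + 0.09×(0−188) = 188 − 16.92 = 171.08 → 171
  B: 181 + 0.09×(0−181) = 181 − 16.29 = 164.71 → 165
After the shade: rgb(226, 171, 165) = #e2aba5.
Lerp each channel 40% toward 128:
  R: 226 − 39.2 = 186.8 → 187
  G: 171 + 0.4×(128−171) = 171 − 17.2 = 153.8 → 154
  B: 165 + 0.4×(128−165) = 165 − 14.8 = 150.2 → 150
rgb(187, 154, 150) = #bb9a96.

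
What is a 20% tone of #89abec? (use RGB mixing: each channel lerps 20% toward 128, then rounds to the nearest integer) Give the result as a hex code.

#87a2d6

#89abec is rgb(137, 171, 236).
Per channel, c → c + 0.2(128 − c):
  R: 137 − 1.8 = 135.2 → 135
  G: 171 + 0.2×(128−171) = 171 − 8.6 = 162.4 → 162
  B: 236 − 21.6 = 214.4 → 214
rgb(135, 162, 214) = #87a2d6.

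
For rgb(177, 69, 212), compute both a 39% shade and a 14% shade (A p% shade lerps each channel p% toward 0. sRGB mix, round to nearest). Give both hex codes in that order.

#6C2A81, #983BB6

39% shade:
  R: 177 + 0.39×(0−177) = 177 − 69.03 = 107.97 → 108
  G: 69 + 0.39×(0−69) = 69 − 26.91 = 42.09 → 42
  B: 212 − 82.68 = 129.32 → 129
  → #6C2A81
14% shade:
  R: 177 − 24.78 = 152.22 → 152
  G: 69 + 0.14×(0−69) = 69 − 9.66 = 59.34 → 59
  B: 212 + 0.14×(0−212) = 212 − 29.68 = 182.32 → 182
  → #983BB6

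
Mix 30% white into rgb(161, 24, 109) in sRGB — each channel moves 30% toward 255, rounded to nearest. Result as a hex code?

#bd5d99

Per channel, c → c + 0.3(255 − c):
  R: 161 + 0.3×(255−161) = 161 + 28.2 = 189.2 → 189
  G: 24 + 0.3×(255−24) = 24 + 69.3 = 93.3 → 93
  B: 109 + 43.8 = 152.8 → 153
rgb(189, 93, 153) = #bd5d99.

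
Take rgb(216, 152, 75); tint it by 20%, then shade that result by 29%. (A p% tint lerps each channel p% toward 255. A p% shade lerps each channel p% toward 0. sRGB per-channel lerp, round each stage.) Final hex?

Lerp each channel 20% toward 255:
  R: 216 + 7.8 = 223.8 → 224
  G: 152 + 0.2×(255−152) = 152 + 20.6 = 172.6 → 173
  B: 75 + 0.2×(255−75) = 75 + 36 = 111 → 111
After the tint: rgb(224, 173, 111) = #E0AD6F.
Per channel, c → c + 0.29(0 − c):
  R: 224 + 0.29×(0−224) = 224 − 64.96 = 159.04 → 159
  G: 173 − 50.17 = 122.83 → 123
  B: 111 + 0.29×(0−111) = 111 − 32.19 = 78.81 → 79
rgb(159, 123, 79) = #9F7B4F.

#9F7B4F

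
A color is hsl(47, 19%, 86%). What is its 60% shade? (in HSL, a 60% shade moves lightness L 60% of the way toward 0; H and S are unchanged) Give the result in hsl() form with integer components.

hsl(47, 19%, 34%)

L moves 60% from 86 toward 0: 86 − 51.6 = 34.4 → 34.
H and S are unchanged.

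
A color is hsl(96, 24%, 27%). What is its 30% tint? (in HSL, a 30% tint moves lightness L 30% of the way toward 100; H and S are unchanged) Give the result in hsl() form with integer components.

L moves 30% from 27 toward 100: 27 + 21.9 = 48.9 → 49.
H and S are unchanged.

hsl(96, 24%, 49%)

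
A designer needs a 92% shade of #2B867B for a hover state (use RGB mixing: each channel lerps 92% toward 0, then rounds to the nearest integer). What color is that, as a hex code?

#2B867B is rgb(43, 134, 123).
Per channel, c → c + 0.92(0 − c):
  R: 43 − 39.56 = 3.44 → 3
  G: 134 + 0.92×(0−134) = 134 − 123.28 = 10.72 → 11
  B: 123 + 0.92×(0−123) = 123 − 113.16 = 9.84 → 10
rgb(3, 11, 10) = #030B0A.

#030B0A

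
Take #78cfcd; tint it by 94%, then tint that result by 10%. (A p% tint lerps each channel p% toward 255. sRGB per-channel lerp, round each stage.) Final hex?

#78cfcd is rgb(120, 207, 205).
Lerp each channel 94% toward 255:
  R: 120 + 0.94×(255−120) = 120 + 126.9 = 246.9 → 247
  G: 207 + 45.12 = 252.12 → 252
  B: 205 + 47 = 252 → 252
After the tint: rgb(247, 252, 252) = #f7fcfc.
Lerp each channel 10% toward 255:
  R: 247 + 0.8 = 247.8 → 248
  G: 252 + 0.3 = 252.3 → 252
  B: 252 + 0.1×(255−252) = 252 + 0.3 = 252.3 → 252
rgb(248, 252, 252) = #f8fcfc.

#f8fcfc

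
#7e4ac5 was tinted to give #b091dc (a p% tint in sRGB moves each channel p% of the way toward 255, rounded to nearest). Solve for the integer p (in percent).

39%

#7e4ac5 is rgb(126, 74, 197); #b091dc is rgb(176, 145, 220).
On the G channel (widest range): 145 ≈ 74 + (p/100)(255 − 74), so p ≈ 100×(145 − 74)/(255 − 74) = 7100/181 = 39.23.
p = 39 reproduces all three channels after rounding.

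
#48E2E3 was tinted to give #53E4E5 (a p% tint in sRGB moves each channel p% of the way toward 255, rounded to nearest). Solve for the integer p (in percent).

6%

#48E2E3 is rgb(72, 226, 227); #53E4E5 is rgb(83, 228, 229).
On the R channel (widest range): 83 ≈ 72 + (p/100)(255 − 72), so p ≈ 100×(83 − 72)/(255 − 72) = 1100/183 = 6.01.
p = 6 reproduces all three channels after rounding.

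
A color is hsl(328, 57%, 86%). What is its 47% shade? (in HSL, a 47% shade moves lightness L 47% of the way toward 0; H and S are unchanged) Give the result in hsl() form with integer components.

hsl(328, 57%, 46%)

L moves 47% from 86 toward 0: 86 − 40.42 = 45.58 → 46.
H and S are unchanged.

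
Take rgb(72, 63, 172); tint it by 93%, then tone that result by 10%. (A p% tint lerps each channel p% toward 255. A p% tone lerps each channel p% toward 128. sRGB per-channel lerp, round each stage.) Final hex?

Per channel, c → c + 0.93(255 − c):
  R: 72 + 0.93×(255−72) = 72 + 170.19 = 242.19 → 242
  G: 63 + 0.93×(255−63) = 63 + 178.56 = 241.56 → 242
  B: 172 + 77.19 = 249.19 → 249
After the tint: rgb(242, 242, 249) = #f2f2f9.
A 10% tone moves each channel 10% toward 128:
  R: 242 − 11.4 = 230.6 → 231
  G: 242 + 0.1×(128−242) = 242 − 11.4 = 230.6 → 231
  B: 249 + 0.1×(128−249) = 249 − 12.1 = 236.9 → 237
rgb(231, 231, 237) = #e7e7ed.

#e7e7ed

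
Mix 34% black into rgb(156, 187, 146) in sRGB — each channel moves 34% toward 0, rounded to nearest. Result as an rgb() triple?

A 34% shade moves each channel 34% toward 0:
  R: 156 + 0.34×(0−156) = 156 − 53.04 = 102.96 → 103
  G: 187 − 63.58 = 123.42 → 123
  B: 146 + 0.34×(0−146) = 146 − 49.64 = 96.36 → 96

rgb(103, 123, 96)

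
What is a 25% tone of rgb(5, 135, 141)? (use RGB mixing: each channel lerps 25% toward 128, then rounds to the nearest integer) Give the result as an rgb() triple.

rgb(36, 133, 138)

Per channel, c → c + 0.25(128 − c):
  R: 5 + 30.75 = 35.75 → 36
  G: 135 − 1.75 = 133.25 → 133
  B: 141 + 0.25×(128−141) = 141 − 3.25 = 137.75 → 138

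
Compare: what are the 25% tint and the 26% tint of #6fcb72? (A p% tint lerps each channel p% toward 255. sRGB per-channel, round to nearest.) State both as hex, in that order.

#93d895, #94d997

#6fcb72 is rgb(111, 203, 114).
25% tint:
  R: 111 + 0.25×(255−111) = 111 + 36 = 147 → 147
  G: 203 + 13 = 216 → 216
  B: 114 + 0.25×(255−114) = 114 + 35.25 = 149.25 → 149
  → #93d895
26% tint:
  R: 111 + 0.26×(255−111) = 111 + 37.44 = 148.44 → 148
  G: 203 + 0.26×(255−203) = 203 + 13.52 = 216.52 → 217
  B: 114 + 0.26×(255−114) = 114 + 36.66 = 150.66 → 151
  → #94d997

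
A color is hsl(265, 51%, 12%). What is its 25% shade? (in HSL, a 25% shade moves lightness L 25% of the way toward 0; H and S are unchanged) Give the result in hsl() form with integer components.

hsl(265, 51%, 9%)

L moves 25% from 12 toward 0: 12 − 3 = 9 → 9.
H and S are unchanged.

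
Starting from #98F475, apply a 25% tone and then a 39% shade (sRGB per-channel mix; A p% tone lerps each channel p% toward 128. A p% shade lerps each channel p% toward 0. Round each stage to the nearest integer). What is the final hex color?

#98F475 is rgb(152, 244, 117).
A 25% tone moves each channel 25% toward 128:
  R: 152 − 6 = 146 → 146
  G: 244 + 0.25×(128−244) = 244 − 29 = 215 → 215
  B: 117 + 0.25×(128−117) = 117 + 2.75 = 119.75 → 120
After the tone: rgb(146, 215, 120) = #92D778.
A 39% shade moves each channel 39% toward 0:
  R: 146 − 56.94 = 89.06 → 89
  G: 215 + 0.39×(0−215) = 215 − 83.85 = 131.15 → 131
  B: 120 − 46.8 = 73.2 → 73
rgb(89, 131, 73) = #598349.

#598349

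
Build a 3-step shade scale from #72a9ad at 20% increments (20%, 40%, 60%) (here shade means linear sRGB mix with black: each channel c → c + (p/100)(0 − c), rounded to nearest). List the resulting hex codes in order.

#72a9ad is rgb(114, 169, 173).
20%: (114 − 22.8 = 91.2→91, 169 − 33.8 = 135.2→135, 173 − 34.6 = 138.4→138) → #5b878a
40%: (114 − 45.6 = 68.4→68, 169 − 67.6 = 101.4→101, 173 − 69.2 = 103.8→104) → #446568
60%: (114 − 68.4 = 45.6→46, 169 − 101.4 = 67.6→68, 173 − 103.8 = 69.2→69) → #2e4445

#5b878a, #446568, #2e4445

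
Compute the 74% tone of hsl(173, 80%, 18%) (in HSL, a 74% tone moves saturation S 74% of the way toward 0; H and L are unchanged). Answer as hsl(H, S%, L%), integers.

hsl(173, 21%, 18%)

S moves 74% from 80 toward 0: 80 − 59.2 = 20.8 → 21.
H and L are unchanged.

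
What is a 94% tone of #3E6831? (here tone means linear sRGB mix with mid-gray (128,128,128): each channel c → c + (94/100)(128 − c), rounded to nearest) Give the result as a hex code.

#7C7F7B

#3E6831 is rgb(62, 104, 49).
A 94% tone moves each channel 94% toward 128:
  R: 62 + 62.04 = 124.04 → 124
  G: 104 + 0.94×(128−104) = 104 + 22.56 = 126.56 → 127
  B: 49 + 0.94×(128−49) = 49 + 74.26 = 123.26 → 123
rgb(124, 127, 123) = #7C7F7B.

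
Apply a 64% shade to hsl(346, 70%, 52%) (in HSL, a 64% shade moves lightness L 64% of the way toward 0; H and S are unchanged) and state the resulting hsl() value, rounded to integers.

hsl(346, 70%, 19%)

L moves 64% from 52 toward 0: 52 − 33.28 = 18.72 → 19.
H and S are unchanged.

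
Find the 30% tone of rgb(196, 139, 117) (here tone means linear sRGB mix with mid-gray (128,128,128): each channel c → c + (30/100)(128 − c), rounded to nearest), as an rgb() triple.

rgb(176, 136, 120)

Lerp each channel 30% toward 128:
  R: 196 + 0.3×(128−196) = 196 − 20.4 = 175.6 → 176
  G: 139 − 3.3 = 135.7 → 136
  B: 117 + 3.3 = 120.3 → 120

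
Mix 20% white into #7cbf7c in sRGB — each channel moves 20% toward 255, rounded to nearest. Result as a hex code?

#7cbf7c is rgb(124, 191, 124).
A 20% tint moves each channel 20% toward 255:
  R: 124 + 26.2 = 150.2 → 150
  G: 191 + 0.2×(255−191) = 191 + 12.8 = 203.8 → 204
  B: 124 + 26.2 = 150.2 → 150
rgb(150, 204, 150) = #96cc96.

#96cc96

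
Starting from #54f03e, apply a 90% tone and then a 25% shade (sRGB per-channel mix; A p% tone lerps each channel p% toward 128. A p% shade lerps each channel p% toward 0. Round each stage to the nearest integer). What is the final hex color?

#54f03e is rgb(84, 240, 62).
Lerp each channel 90% toward 128:
  R: 84 + 0.9×(128−84) = 84 + 39.6 = 123.6 → 124
  G: 240 + 0.9×(128−240) = 240 − 100.8 = 139.2 → 139
  B: 62 + 59.4 = 121.4 → 121
After the tone: rgb(124, 139, 121) = #7c8b79.
A 25% shade moves each channel 25% toward 0:
  R: 124 + 0.25×(0−124) = 124 − 31 = 93 → 93
  G: 139 + 0.25×(0−139) = 139 − 34.75 = 104.25 → 104
  B: 121 + 0.25×(0−121) = 121 − 30.25 = 90.75 → 91
rgb(93, 104, 91) = #5d685b.

#5d685b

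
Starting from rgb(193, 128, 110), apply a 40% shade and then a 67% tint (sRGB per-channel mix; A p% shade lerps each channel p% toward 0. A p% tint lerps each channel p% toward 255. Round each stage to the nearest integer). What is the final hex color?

#d1c4c1

Lerp each channel 40% toward 0:
  R: 193 + 0.4×(0−193) = 193 − 77.2 = 115.8 → 116
  G: 128 + 0.4×(0−128) = 128 − 51.2 = 76.8 → 77
  B: 110 − 44 = 66 → 66
After the shade: rgb(116, 77, 66) = #744d42.
A 67% tint moves each channel 67% toward 255:
  R: 116 + 0.67×(255−116) = 116 + 93.13 = 209.13 → 209
  G: 77 + 0.67×(255−77) = 77 + 119.26 = 196.26 → 196
  B: 66 + 126.63 = 192.63 → 193
rgb(209, 196, 193) = #d1c4c1.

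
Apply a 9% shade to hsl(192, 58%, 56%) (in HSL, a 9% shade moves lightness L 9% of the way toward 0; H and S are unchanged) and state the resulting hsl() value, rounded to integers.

L moves 9% from 56 toward 0: 56 − 5.04 = 50.96 → 51.
H and S are unchanged.

hsl(192, 58%, 51%)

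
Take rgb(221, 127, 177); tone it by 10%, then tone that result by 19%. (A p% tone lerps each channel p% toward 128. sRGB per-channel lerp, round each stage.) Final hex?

Lerp each channel 10% toward 128:
  R: 221 + 0.1×(128−221) = 221 − 9.3 = 211.7 → 212
  G: 127 + 0.1×(128−127) = 127 + 0.1 = 127.1 → 127
  B: 177 − 4.9 = 172.1 → 172
After the tone: rgb(212, 127, 172) = #D47FAC.
Per channel, c → c + 0.19(128 − c):
  R: 212 + 0.19×(128−212) = 212 − 15.96 = 196.04 → 196
  G: 127 + 0.19 = 127.19 → 127
  B: 172 − 8.36 = 163.64 → 164
rgb(196, 127, 164) = #C47FA4.

#C47FA4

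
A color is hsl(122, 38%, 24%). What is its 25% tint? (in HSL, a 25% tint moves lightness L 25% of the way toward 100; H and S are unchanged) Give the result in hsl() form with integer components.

hsl(122, 38%, 43%)

L moves 25% from 24 toward 100: 24 + 19 = 43 → 43.
H and S are unchanged.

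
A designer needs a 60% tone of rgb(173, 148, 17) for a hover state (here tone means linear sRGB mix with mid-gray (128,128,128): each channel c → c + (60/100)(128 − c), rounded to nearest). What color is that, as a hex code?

A 60% tone moves each channel 60% toward 128:
  R: 173 + 0.6×(128−173) = 173 − 27 = 146 → 146
  G: 148 − 12 = 136 → 136
  B: 17 + 0.6×(128−17) = 17 + 66.6 = 83.6 → 84
rgb(146, 136, 84) = #928854.

#928854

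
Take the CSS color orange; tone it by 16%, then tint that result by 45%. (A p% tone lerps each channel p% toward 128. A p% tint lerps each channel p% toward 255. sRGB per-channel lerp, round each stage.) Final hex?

CSS orange is rgb(255, 165, 0).
A 16% tone moves each channel 16% toward 128:
  R: 255 − 20.32 = 234.68 → 235
  G: 165 − 5.92 = 159.08 → 159
  B: 0 + 0.16×(128−0) = 0 + 20.48 = 20.48 → 20
After the tone: rgb(235, 159, 20) = #EB9F14.
A 45% tint moves each channel 45% toward 255:
  R: 235 + 0.45×(255−235) = 235 + 9 = 244 → 244
  G: 159 + 0.45×(255−159) = 159 + 43.2 = 202.2 → 202
  B: 20 + 0.45×(255−20) = 20 + 105.75 = 125.75 → 126
rgb(244, 202, 126) = #F4CA7E.

#F4CA7E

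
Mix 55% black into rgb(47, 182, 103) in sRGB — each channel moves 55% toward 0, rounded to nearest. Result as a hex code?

Per channel, c → c + 0.55(0 − c):
  R: 47 + 0.55×(0−47) = 47 − 25.85 = 21.15 → 21
  G: 182 − 100.1 = 81.9 → 82
  B: 103 + 0.55×(0−103) = 103 − 56.65 = 46.35 → 46
rgb(21, 82, 46) = #15522E.

#15522E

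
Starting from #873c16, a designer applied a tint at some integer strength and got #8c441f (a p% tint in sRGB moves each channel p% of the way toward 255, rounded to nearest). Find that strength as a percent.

4%

#873c16 is rgb(135, 60, 22); #8c441f is rgb(140, 68, 31).
On the B channel (widest range): 31 ≈ 22 + (p/100)(255 − 22), so p ≈ 100×(31 − 22)/(255 − 22) = 900/233 = 3.86.
p = 4 reproduces all three channels after rounding.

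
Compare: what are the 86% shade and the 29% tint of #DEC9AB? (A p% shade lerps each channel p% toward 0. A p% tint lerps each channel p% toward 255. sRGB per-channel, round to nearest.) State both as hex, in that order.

#1F1C18, #E8D9C3

#DEC9AB is rgb(222, 201, 171).
86% shade:
  R: 222 + 0.86×(0−222) = 222 − 190.92 = 31.08 → 31
  G: 201 − 172.86 = 28.14 → 28
  B: 171 + 0.86×(0−171) = 171 − 147.06 = 23.94 → 24
  → #1F1C18
29% tint:
  R: 222 + 0.29×(255−222) = 222 + 9.57 = 231.57 → 232
  G: 201 + 15.66 = 216.66 → 217
  B: 171 + 0.29×(255−171) = 171 + 24.36 = 195.36 → 195
  → #E8D9C3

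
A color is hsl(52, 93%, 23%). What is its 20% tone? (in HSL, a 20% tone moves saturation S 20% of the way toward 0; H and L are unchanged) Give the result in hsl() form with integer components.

hsl(52, 74%, 23%)

S moves 20% from 93 toward 0: 93 − 18.6 = 74.4 → 74.
H and L are unchanged.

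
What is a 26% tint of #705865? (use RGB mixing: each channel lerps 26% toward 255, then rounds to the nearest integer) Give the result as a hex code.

#95838D

#705865 is rgb(112, 88, 101).
Per channel, c → c + 0.26(255 − c):
  R: 112 + 37.18 = 149.18 → 149
  G: 88 + 43.42 = 131.42 → 131
  B: 101 + 0.26×(255−101) = 101 + 40.04 = 141.04 → 141
rgb(149, 131, 141) = #95838D.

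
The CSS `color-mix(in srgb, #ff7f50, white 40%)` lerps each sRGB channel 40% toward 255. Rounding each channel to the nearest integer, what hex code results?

#ff7f50 is rgb(255, 127, 80).
Per channel, c → c + 0.4(255 − c):
  R: 255 + 0.4×(255−255) = 255 + 0 = 255 → 255
  G: 127 + 51.2 = 178.2 → 178
  B: 80 + 70 = 150 → 150
rgb(255, 178, 150) = #ffb296.

#ffb296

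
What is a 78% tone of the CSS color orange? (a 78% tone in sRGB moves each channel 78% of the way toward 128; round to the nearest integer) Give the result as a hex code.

CSS orange is rgb(255, 165, 0).
A 78% tone moves each channel 78% toward 128:
  R: 255 − 99.06 = 155.94 → 156
  G: 165 − 28.86 = 136.14 → 136
  B: 0 + 0.78×(128−0) = 0 + 99.84 = 99.84 → 100
rgb(156, 136, 100) = #9C8864.

#9C8864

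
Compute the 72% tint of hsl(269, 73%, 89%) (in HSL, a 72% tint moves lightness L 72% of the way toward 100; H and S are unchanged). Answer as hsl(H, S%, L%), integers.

L moves 72% from 89 toward 100: 89 + 7.92 = 96.92 → 97.
H and S are unchanged.

hsl(269, 73%, 97%)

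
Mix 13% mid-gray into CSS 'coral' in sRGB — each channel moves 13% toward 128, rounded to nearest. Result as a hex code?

CSS coral is rgb(255, 127, 80).
Per channel, c → c + 0.13(128 − c):
  R: 255 + 0.13×(128−255) = 255 − 16.51 = 238.49 → 238
  G: 127 + 0.13 = 127.13 → 127
  B: 80 + 6.24 = 86.24 → 86
rgb(238, 127, 86) = #ee7f56.

#ee7f56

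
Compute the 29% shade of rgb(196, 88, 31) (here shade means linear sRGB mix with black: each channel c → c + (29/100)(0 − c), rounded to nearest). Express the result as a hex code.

Per channel, c → c + 0.29(0 − c):
  R: 196 + 0.29×(0−196) = 196 − 56.84 = 139.16 → 139
  G: 88 − 25.52 = 62.48 → 62
  B: 31 + 0.29×(0−31) = 31 − 8.99 = 22.01 → 22
rgb(139, 62, 22) = #8B3E16.

#8B3E16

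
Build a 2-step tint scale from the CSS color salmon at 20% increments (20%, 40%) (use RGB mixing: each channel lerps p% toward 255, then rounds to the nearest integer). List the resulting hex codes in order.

CSS salmon is rgb(250, 128, 114).
20%: (250 + 1 = 251→251, 128 + 25.4 = 153.4→153, 114 + 28.2 = 142.2→142) → #FB998E
40%: (250 + 2 = 252→252, 128 + 50.8 = 178.8→179, 114 + 56.4 = 170.4→170) → #FCB3AA

#FB998E, #FCB3AA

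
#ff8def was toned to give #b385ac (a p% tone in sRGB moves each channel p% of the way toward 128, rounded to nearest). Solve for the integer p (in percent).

#ff8def is rgb(255, 141, 239); #b385ac is rgb(179, 133, 172).
On the R channel (widest range): 179 ≈ 255 + (p/100)(128 − 255), so p ≈ 100×(179 − 255)/(128 − 255) = -7600/-127 = 59.84.
p = 60 reproduces all three channels after rounding.

60%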